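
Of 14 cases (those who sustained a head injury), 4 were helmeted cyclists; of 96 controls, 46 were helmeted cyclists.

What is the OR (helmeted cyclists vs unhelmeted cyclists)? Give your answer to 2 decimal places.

OR = (4 × 50) / (46 × 10) = 200/460 ≈ 0.43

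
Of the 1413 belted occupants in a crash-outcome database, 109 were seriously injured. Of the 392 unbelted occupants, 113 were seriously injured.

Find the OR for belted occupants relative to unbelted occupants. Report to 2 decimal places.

OR = (109 × 279) / (1304 × 113) = 30411/147352 ≈ 0.21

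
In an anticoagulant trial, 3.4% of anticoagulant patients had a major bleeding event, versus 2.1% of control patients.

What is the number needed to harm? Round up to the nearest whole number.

absolute risk difference = 0.013000
1 / 0.013000 = 76.923 → round up → 77

NNH = 77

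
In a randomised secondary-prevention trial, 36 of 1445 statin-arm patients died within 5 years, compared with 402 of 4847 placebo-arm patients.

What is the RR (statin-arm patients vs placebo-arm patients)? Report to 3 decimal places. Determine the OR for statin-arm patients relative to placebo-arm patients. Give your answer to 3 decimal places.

RR = 0.300; OR = 0.283

risk, statin-arm patients = 36/1445 = 0.02491
risk, placebo-arm patients = 402/4847 = 0.08294
RR = 0.02491 / 0.08294 = 0.300
OR = (36 × 4445) / (1409 × 402) = 160020/566418 ≈ 0.283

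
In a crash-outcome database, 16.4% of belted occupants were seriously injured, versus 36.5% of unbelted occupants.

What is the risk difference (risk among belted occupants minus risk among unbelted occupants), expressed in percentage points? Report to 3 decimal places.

RD: -20.100

risk difference = 0.1640 − 0.3650 = -0.2010 → -20.100 percentage points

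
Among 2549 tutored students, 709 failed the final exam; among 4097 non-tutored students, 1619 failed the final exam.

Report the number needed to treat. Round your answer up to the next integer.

NNT: 9

risk, tutored students = 709/2549 = 0.278148
risk, non-tutored students = 1619/4097 = 0.395167
absolute risk difference = 0.117019
1 / 0.117019 = 8.546 → round up → 9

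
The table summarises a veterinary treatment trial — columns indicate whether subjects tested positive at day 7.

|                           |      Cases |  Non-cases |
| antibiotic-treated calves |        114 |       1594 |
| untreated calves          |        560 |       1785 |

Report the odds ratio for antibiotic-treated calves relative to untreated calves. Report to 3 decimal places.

OR = 0.228

odds, antibiotic-treated calves = 114/1594 = 0.0715
odds, untreated calves = 560/1785 = 0.3137
OR = 0.0715 / 0.3137 = 0.228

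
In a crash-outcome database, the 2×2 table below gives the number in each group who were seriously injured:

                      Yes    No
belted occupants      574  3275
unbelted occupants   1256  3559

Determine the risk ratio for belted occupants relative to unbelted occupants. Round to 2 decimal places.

RR = 0.57

risk, belted occupants = 574/3849 = 0.1491
risk, unbelted occupants = 1256/4815 = 0.2609
RR = 0.1491 / 0.2609 = 0.57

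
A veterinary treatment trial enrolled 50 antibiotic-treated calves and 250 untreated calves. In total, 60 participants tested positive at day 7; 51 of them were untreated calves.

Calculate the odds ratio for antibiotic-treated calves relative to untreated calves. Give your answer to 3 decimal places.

antibiotic-treated calves with the outcome: 60 − 51 = 9
antibiotic-treated calves without the outcome: 50 − 9 = 41
untreated calves without the outcome: 250 − 51 = 199
OR = (9 × 199) / (41 × 51) = 1791/2091 ≈ 0.857

OR: 0.857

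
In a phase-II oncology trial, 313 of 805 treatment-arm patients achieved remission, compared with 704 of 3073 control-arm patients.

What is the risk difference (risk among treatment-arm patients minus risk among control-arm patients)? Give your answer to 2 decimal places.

RD ≈ 0.16

risk, treatment-arm patients = 313/805 = 0.3888
risk, control-arm patients = 704/3073 = 0.2291
risk difference = 0.3888 − 0.2291 = 0.16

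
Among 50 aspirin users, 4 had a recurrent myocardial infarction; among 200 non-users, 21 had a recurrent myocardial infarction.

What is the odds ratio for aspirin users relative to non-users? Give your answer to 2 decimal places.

OR = (4 × 179) / (46 × 21) = 716/966 ≈ 0.74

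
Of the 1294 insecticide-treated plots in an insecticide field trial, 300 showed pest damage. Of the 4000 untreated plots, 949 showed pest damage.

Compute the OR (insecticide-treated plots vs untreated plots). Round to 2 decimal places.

odds, insecticide-treated plots = 300/994 = 0.3018
odds, untreated plots = 949/3051 = 0.3110
OR = 0.3018 / 0.3110 = 0.97

OR ≈ 0.97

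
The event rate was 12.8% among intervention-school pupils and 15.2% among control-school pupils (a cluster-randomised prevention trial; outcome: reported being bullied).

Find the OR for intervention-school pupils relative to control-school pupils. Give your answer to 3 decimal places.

0.819

odds, intervention-school pupils = 0.1280/0.8720 = 0.1468
odds, control-school pupils = 0.1520/0.8480 = 0.1792
OR = 0.1468 / 0.1792 = 0.819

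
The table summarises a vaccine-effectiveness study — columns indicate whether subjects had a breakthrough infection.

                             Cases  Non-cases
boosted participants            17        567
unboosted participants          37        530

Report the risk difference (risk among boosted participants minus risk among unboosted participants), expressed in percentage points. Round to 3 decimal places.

RD: -3.615

risk, boosted participants = 17/584 = 0.02911
risk, unboosted participants = 37/567 = 0.06526
risk difference = 0.02911 − 0.06526 = -0.03615 → -3.615 percentage points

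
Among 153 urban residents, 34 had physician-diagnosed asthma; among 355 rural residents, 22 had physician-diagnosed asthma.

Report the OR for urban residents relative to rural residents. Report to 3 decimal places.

OR = (34 × 333) / (119 × 22) = 11322/2618 ≈ 4.325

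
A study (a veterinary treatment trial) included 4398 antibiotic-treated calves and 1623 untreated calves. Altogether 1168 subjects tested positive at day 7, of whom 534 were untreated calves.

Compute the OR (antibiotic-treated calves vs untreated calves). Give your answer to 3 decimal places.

antibiotic-treated calves with the outcome: 1168 − 534 = 634
antibiotic-treated calves without the outcome: 4398 − 634 = 3764
untreated calves without the outcome: 1623 − 534 = 1089
OR = (634 × 1089) / (3764 × 534) = 690426/2009976 ≈ 0.343

OR ≈ 0.343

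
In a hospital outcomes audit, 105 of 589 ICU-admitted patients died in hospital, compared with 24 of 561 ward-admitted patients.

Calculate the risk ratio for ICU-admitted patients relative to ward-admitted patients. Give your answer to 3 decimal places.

risk, ICU-admitted patients = 105/589 = 0.17827
risk, ward-admitted patients = 24/561 = 0.04278
RR = 0.17827 / 0.04278 = 4.167

4.167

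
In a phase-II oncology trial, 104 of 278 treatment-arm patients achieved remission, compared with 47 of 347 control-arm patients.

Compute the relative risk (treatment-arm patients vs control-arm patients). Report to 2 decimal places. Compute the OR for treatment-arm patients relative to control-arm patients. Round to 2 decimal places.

risk, treatment-arm patients = 104/278 = 0.3741
risk, control-arm patients = 47/347 = 0.1354
RR = 0.3741 / 0.1354 = 2.76
OR = (104 × 300) / (174 × 47) = 31200/8178 ≈ 3.82

RR = 2.76; OR = 3.82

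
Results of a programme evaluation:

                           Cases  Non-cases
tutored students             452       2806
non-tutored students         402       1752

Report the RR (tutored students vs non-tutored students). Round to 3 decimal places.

risk, tutored students = 452/3258 = 0.1387
risk, non-tutored students = 402/2154 = 0.1866
RR = 0.1387 / 0.1866 = 0.743

RR ≈ 0.743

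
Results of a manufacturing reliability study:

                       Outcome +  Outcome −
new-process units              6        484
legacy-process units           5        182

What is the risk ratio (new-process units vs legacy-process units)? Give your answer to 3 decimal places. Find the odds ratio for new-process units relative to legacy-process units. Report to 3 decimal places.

risk, new-process units = 6/490 = 0.01224
risk, legacy-process units = 5/187 = 0.02674
RR = 0.01224 / 0.02674 = 0.458
OR = (6 × 182) / (484 × 5) = 1092/2420 ≈ 0.451

RR = 0.458; OR = 0.451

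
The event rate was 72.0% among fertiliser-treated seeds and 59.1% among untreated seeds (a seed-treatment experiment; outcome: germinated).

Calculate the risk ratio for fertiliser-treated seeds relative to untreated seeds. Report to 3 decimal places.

RR = 0.7200 / 0.5910 = 1.218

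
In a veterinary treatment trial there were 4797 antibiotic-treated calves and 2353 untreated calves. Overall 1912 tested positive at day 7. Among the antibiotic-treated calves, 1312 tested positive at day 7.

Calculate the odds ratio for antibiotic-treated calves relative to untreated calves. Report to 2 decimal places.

1.10

antibiotic-treated calves without the outcome: 4797 − 1312 = 3485
untreated calves with the outcome: 1912 − 1312 = 600
untreated calves without the outcome: 2353 − 600 = 1753
odds, antibiotic-treated calves = 1312/3485 = 0.3765
odds, untreated calves = 600/1753 = 0.3423
OR = 0.3765 / 0.3423 = 1.10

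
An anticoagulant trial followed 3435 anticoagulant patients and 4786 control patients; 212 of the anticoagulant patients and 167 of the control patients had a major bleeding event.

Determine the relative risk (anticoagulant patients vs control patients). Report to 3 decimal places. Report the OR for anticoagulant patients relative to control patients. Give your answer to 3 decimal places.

RR = 1.769; OR = 1.819

risk, anticoagulant patients = 212/3435 = 0.06172
risk, control patients = 167/4786 = 0.03489
RR = 0.06172 / 0.03489 = 1.769
OR = (212 × 4619) / (3223 × 167) = 979228/538241 ≈ 1.819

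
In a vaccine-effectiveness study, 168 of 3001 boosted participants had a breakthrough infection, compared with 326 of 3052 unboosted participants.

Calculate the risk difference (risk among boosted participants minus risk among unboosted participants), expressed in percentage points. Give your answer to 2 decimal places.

RD ≈ -5.08

risk, boosted participants = 168/3001 = 0.0560
risk, unboosted participants = 326/3052 = 0.1068
risk difference = 0.0560 − 0.1068 = -0.0508 → -5.08 percentage points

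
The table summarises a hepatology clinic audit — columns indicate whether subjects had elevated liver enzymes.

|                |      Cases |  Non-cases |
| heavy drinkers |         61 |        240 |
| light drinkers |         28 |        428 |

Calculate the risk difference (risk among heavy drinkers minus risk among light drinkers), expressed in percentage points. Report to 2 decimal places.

risk, heavy drinkers = 61/301 = 0.2027
risk, light drinkers = 28/456 = 0.0614
risk difference = 0.2027 − 0.0614 = 0.1413 → 14.13 percentage points

14.13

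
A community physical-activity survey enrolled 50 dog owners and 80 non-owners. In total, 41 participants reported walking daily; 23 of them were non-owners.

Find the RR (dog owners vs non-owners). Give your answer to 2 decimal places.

dog owners with the outcome: 41 − 23 = 18
dog owners without the outcome: 50 − 18 = 32
non-owners without the outcome: 80 − 23 = 57
risk, dog owners = 18/50 = 0.3600
risk, non-owners = 23/80 = 0.2875
RR = 0.3600 / 0.2875 = 1.25

RR: 1.25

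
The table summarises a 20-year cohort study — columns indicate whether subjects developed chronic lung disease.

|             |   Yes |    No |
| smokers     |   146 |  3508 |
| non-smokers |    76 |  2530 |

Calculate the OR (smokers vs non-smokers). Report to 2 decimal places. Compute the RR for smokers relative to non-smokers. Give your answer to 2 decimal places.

OR = (146 × 2530) / (3508 × 76) = 369380/266608 ≈ 1.39
risk, smokers = 146/3654 = 0.03996
risk, non-smokers = 76/2606 = 0.02916
RR = 0.03996 / 0.02916 = 1.37

OR = 1.39; RR = 1.37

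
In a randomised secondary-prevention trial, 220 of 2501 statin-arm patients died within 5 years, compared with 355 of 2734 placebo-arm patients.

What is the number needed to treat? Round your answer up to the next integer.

risk, statin-arm patients = 220/2501 = 0.087965
risk, placebo-arm patients = 355/2734 = 0.129846
absolute risk difference = 0.041882
1 / 0.041882 = 23.877 → round up → 24

NNT = 24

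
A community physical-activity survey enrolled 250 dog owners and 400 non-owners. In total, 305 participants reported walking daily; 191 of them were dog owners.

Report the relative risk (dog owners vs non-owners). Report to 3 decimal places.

dog owners without the outcome: 250 − 191 = 59
non-owners with the outcome: 305 − 191 = 114
non-owners without the outcome: 400 − 114 = 286
risk, dog owners = 191/250 = 0.7640
risk, non-owners = 114/400 = 0.2850
RR = 0.7640 / 0.2850 = 2.681

RR: 2.681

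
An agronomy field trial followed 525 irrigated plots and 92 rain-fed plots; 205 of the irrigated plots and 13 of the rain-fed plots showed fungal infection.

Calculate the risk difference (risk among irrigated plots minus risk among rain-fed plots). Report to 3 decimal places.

0.249

risk, irrigated plots = 205/525 = 0.3905
risk, rain-fed plots = 13/92 = 0.1413
risk difference = 0.3905 − 0.1413 = 0.249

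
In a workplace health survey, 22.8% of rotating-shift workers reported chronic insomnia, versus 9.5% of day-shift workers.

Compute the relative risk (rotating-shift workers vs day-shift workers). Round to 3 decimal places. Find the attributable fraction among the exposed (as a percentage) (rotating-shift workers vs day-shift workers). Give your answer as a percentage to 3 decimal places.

RR = 2.400; AR% = 58.333%

RR = 0.2280 / 0.0950 = 2.400
AR% = (0.2280 − 0.0950) / 0.2280 = 0.5833 → 58.333%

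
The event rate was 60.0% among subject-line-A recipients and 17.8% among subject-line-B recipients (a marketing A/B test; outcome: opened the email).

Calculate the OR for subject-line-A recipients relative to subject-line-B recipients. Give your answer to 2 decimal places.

odds, subject-line-A recipients = 0.6000/0.4000 = 1.5000
odds, subject-line-B recipients = 0.1780/0.8220 = 0.2165
OR = 1.5000 / 0.2165 = 6.93

OR ≈ 6.93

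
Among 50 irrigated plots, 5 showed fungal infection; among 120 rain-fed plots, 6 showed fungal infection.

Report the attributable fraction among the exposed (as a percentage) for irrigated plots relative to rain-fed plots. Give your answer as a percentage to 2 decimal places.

risk, irrigated plots = 5/50 = 0.1000
risk, rain-fed plots = 6/120 = 0.0500
AR% = (0.1000 − 0.0500) / 0.1000 = 0.5000 → 50.00%

50.00%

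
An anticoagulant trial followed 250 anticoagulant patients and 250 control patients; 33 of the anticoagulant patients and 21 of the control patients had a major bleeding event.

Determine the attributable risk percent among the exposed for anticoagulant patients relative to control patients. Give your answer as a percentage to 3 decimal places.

risk, anticoagulant patients = 33/250 = 0.1320
risk, control patients = 21/250 = 0.0840
AR% = (0.1320 − 0.0840) / 0.1320 = 0.3636 → 36.364%

36.364%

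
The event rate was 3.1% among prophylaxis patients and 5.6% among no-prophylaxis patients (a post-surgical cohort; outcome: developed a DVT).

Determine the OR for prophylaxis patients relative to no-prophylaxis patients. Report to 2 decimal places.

OR = 0.54

odds, prophylaxis patients = 0.03100/0.96900 = 0.03199
odds, no-prophylaxis patients = 0.05600/0.94400 = 0.05932
OR = 0.03199 / 0.05932 = 0.54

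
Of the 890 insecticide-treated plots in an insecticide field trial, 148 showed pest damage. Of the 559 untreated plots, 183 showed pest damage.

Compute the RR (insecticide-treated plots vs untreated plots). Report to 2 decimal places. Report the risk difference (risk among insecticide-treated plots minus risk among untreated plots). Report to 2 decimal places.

risk, insecticide-treated plots = 148/890 = 0.1663
risk, untreated plots = 183/559 = 0.3274
RR = 0.1663 / 0.3274 = 0.51
risk difference = 0.1663 − 0.3274 = -0.16

RR = 0.51; RD = -0.16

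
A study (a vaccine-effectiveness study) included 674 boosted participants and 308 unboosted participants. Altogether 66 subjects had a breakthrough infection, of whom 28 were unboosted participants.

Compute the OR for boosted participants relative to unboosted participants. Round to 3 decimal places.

0.597

boosted participants with the outcome: 66 − 28 = 38
boosted participants without the outcome: 674 − 38 = 636
unboosted participants without the outcome: 308 − 28 = 280
odds, boosted participants = 38/636 = 0.0597
odds, unboosted participants = 28/280 = 0.1000
OR = 0.0597 / 0.1000 = 0.597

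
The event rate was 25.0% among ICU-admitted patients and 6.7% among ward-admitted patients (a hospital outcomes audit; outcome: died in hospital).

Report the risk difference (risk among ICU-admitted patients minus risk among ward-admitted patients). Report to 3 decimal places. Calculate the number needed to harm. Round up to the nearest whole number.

risk difference = 0.2500 − 0.0670 = 0.183
absolute risk difference = 0.183000
1 / 0.183000 = 5.464 → round up → 6

RD = 0.183; NNH = 6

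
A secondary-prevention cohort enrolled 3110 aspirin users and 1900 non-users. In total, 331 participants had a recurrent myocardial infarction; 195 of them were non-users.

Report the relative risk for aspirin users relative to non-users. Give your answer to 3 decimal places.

RR ≈ 0.426

aspirin users with the outcome: 331 − 195 = 136
aspirin users without the outcome: 3110 − 136 = 2974
non-users without the outcome: 1900 − 195 = 1705
risk, aspirin users = 136/3110 = 0.04373
risk, non-users = 195/1900 = 0.10263
RR = 0.04373 / 0.10263 = 0.426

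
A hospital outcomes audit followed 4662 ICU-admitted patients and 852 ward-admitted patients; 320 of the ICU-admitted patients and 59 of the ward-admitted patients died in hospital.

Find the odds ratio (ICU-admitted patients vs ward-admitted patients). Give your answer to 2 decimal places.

OR = (320 × 793) / (4342 × 59) = 253760/256178 ≈ 0.99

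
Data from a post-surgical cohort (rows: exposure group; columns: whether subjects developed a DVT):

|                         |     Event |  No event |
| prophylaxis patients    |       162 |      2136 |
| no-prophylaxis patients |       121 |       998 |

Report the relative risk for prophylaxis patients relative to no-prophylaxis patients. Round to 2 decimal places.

risk, prophylaxis patients = 162/2298 = 0.0705
risk, no-prophylaxis patients = 121/1119 = 0.1081
RR = 0.0705 / 0.1081 = 0.65

RR: 0.65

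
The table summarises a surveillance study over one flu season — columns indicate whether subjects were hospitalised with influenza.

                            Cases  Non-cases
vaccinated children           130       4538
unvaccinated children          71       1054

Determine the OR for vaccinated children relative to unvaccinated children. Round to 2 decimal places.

OR = (130 × 1054) / (4538 × 71) = 137020/322198 ≈ 0.43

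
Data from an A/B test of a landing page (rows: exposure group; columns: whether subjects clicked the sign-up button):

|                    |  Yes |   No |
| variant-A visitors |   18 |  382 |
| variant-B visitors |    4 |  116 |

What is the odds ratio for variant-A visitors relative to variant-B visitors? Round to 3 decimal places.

OR = (18 × 116) / (382 × 4) = 2088/1528 ≈ 1.366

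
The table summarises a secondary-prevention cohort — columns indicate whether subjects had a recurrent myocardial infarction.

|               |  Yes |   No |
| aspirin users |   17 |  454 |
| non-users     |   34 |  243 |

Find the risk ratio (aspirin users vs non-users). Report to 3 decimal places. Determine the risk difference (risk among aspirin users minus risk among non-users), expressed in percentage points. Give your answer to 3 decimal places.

risk, aspirin users = 17/471 = 0.03609
risk, non-users = 34/277 = 0.12274
RR = 0.03609 / 0.12274 = 0.294
risk difference = 0.03609 − 0.12274 = -0.08665 → -8.665 percentage points

RR = 0.294; RD = -8.665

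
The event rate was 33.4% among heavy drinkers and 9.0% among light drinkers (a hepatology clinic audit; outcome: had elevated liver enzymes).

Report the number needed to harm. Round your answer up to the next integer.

absolute risk difference = 0.244000
1 / 0.244000 = 4.098 → round up → 5

5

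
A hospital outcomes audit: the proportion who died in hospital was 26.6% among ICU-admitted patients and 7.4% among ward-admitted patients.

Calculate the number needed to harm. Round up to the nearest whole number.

NNH = 6

absolute risk difference = 0.192000
1 / 0.192000 = 5.208 → round up → 6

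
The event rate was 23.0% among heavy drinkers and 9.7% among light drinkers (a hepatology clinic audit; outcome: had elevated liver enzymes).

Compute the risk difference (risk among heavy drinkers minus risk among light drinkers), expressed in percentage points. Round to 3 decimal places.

risk difference = 0.2300 − 0.0970 = 0.1330 → 13.300 percentage points

RD ≈ 13.300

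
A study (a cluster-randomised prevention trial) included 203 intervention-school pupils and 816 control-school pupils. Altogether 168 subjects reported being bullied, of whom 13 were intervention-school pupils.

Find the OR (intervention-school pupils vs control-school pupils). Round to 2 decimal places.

intervention-school pupils without the outcome: 203 − 13 = 190
control-school pupils with the outcome: 168 − 13 = 155
control-school pupils without the outcome: 816 − 155 = 661
OR = (13 × 661) / (190 × 155) = 8593/29450 ≈ 0.29

OR = 0.29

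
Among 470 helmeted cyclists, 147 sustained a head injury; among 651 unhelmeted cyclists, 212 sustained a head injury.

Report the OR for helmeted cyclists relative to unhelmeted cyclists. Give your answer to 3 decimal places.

OR = 0.942

odds, helmeted cyclists = 147/323 = 0.4551
odds, unhelmeted cyclists = 212/439 = 0.4829
OR = 0.4551 / 0.4829 = 0.942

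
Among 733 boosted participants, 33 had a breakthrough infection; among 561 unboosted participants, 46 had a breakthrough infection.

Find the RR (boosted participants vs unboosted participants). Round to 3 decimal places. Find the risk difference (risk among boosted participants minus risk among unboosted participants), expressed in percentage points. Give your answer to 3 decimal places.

RR = 0.549; RD = -3.698

risk, boosted participants = 33/733 = 0.04502
risk, unboosted participants = 46/561 = 0.08200
RR = 0.04502 / 0.08200 = 0.549
risk difference = 0.04502 − 0.08200 = -0.03698 → -3.698 percentage points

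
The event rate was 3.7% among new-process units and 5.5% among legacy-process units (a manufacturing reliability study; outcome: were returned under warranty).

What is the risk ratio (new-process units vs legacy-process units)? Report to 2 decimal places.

RR = 0.03700 / 0.05500 = 0.67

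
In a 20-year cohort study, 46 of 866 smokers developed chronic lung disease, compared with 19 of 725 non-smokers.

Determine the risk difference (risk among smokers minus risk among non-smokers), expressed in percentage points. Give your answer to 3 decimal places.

RD ≈ 2.691

risk, smokers = 46/866 = 0.05312
risk, non-smokers = 19/725 = 0.02621
risk difference = 0.05312 − 0.02621 = 0.02691 → 2.691 percentage points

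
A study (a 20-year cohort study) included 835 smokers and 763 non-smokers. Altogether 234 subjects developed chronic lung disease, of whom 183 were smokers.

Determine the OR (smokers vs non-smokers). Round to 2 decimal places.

3.92

smokers without the outcome: 835 − 183 = 652
non-smokers with the outcome: 234 − 183 = 51
non-smokers without the outcome: 763 − 51 = 712
odds, smokers = 183/652 = 0.2807
odds, non-smokers = 51/712 = 0.0716
OR = 0.2807 / 0.0716 = 3.92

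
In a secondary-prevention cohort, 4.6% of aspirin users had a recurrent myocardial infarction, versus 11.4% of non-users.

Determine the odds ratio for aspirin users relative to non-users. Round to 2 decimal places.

odds, aspirin users = 0.04600/0.95400 = 0.04822
odds, non-users = 0.11400/0.88600 = 0.12867
OR = 0.04822 / 0.12867 = 0.37

0.37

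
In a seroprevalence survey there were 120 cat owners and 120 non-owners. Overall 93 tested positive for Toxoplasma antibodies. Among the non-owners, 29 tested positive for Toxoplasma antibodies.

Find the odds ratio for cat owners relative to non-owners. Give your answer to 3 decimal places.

OR = 3.586

cat owners with the outcome: 93 − 29 = 64
cat owners without the outcome: 120 − 64 = 56
non-owners without the outcome: 120 − 29 = 91
odds, cat owners = 64/56 = 1.1429
odds, non-owners = 29/91 = 0.3187
OR = 1.1429 / 0.3187 = 3.586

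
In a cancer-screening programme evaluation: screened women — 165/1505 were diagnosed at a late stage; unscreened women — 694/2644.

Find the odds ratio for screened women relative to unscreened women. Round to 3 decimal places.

odds, screened women = 165/1340 = 0.1231
odds, unscreened women = 694/1950 = 0.3559
OR = 0.1231 / 0.3559 = 0.346

0.346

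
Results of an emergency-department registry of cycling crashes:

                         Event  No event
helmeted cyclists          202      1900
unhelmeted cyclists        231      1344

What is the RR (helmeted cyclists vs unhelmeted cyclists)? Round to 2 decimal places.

0.66

risk, helmeted cyclists = 202/2102 = 0.0961
risk, unhelmeted cyclists = 231/1575 = 0.1467
RR = 0.0961 / 0.1467 = 0.66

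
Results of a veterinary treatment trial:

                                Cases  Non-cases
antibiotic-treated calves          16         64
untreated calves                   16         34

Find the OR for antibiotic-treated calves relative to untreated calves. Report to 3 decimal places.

0.531

odds, antibiotic-treated calves = 16/64 = 0.2500
odds, untreated calves = 16/34 = 0.4706
OR = 0.2500 / 0.4706 = 0.531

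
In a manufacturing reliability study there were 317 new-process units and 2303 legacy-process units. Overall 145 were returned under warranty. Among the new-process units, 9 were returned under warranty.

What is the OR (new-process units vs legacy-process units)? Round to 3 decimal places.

OR: 0.466

new-process units without the outcome: 317 − 9 = 308
legacy-process units with the outcome: 145 − 9 = 136
legacy-process units without the outcome: 2303 − 136 = 2167
OR = (9 × 2167) / (308 × 136) = 19503/41888 ≈ 0.466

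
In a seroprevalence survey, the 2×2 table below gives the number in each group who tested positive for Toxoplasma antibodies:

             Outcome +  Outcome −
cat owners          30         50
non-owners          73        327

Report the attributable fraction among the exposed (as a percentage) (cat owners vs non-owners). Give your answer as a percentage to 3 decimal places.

AR%: 51.333%

risk, cat owners = 30/80 = 0.3750
risk, non-owners = 73/400 = 0.1825
AR% = (0.3750 − 0.1825) / 0.3750 = 0.5133 → 51.333%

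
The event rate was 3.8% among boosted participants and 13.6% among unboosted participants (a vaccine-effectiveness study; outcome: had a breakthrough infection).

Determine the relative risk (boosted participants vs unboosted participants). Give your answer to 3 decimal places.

RR = 0.03800 / 0.13600 = 0.279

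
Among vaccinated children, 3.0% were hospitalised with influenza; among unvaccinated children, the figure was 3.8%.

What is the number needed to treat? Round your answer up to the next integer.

absolute risk difference = 0.008000
1 / 0.008000 = 125.000 → round up → 125

NNT: 125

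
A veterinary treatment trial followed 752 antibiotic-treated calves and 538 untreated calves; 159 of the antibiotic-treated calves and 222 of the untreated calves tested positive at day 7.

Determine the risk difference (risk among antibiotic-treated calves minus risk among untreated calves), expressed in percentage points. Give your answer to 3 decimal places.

RD = -20.120

risk, antibiotic-treated calves = 159/752 = 0.2114
risk, untreated calves = 222/538 = 0.4126
risk difference = 0.2114 − 0.4126 = -0.2012 → -20.120 percentage points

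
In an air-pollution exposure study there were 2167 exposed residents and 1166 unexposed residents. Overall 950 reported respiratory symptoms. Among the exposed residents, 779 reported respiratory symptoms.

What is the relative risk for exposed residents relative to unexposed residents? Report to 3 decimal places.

exposed residents without the outcome: 2167 − 779 = 1388
unexposed residents with the outcome: 950 − 779 = 171
unexposed residents without the outcome: 1166 − 171 = 995
risk, exposed residents = 779/2167 = 0.3595
risk, unexposed residents = 171/1166 = 0.1467
RR = 0.3595 / 0.1467 = 2.451

2.451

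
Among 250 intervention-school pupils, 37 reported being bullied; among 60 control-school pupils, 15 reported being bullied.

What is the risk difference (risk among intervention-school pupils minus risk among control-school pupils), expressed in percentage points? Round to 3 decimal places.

RD: -10.200

risk, intervention-school pupils = 37/250 = 0.1480
risk, control-school pupils = 15/60 = 0.2500
risk difference = 0.1480 − 0.2500 = -0.1020 → -10.200 percentage points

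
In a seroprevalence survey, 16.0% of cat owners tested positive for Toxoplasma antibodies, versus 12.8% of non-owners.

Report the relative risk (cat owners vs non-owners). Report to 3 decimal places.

RR = 0.1600 / 0.1280 = 1.250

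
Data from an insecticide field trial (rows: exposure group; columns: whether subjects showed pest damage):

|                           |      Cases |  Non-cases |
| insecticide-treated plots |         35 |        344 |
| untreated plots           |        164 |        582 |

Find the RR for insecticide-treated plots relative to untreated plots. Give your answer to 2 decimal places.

risk, insecticide-treated plots = 35/379 = 0.0923
risk, untreated plots = 164/746 = 0.2198
RR = 0.0923 / 0.2198 = 0.42

0.42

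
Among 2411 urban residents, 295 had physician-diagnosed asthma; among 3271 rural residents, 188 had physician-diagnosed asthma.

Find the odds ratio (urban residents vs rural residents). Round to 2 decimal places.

OR = 2.29

odds, urban residents = 295/2116 = 0.1394
odds, rural residents = 188/3083 = 0.0610
OR = 0.1394 / 0.0610 = 2.29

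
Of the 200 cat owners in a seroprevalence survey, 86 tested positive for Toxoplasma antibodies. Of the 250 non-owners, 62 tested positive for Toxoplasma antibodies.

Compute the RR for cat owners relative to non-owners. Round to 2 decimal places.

1.73

risk, cat owners = 86/200 = 0.4300
risk, non-owners = 62/250 = 0.2480
RR = 0.4300 / 0.2480 = 1.73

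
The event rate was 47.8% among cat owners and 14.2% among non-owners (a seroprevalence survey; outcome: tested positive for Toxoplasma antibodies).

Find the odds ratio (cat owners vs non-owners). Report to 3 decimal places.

5.533

odds, cat owners = 0.4780/0.5220 = 0.9157
odds, non-owners = 0.1420/0.8580 = 0.1655
OR = 0.9157 / 0.1655 = 5.533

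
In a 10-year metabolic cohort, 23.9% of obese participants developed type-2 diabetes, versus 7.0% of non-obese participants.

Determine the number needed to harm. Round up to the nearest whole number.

6

absolute risk difference = 0.169000
1 / 0.169000 = 5.917 → round up → 6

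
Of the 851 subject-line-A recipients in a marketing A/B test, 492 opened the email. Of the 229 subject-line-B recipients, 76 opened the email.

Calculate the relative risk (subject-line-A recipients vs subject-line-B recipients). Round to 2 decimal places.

1.74

risk, subject-line-A recipients = 492/851 = 0.5781
risk, subject-line-B recipients = 76/229 = 0.3319
RR = 0.5781 / 0.3319 = 1.74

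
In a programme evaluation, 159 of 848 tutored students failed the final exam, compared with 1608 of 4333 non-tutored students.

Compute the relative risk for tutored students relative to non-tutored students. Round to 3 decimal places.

0.505

risk, tutored students = 159/848 = 0.1875
risk, non-tutored students = 1608/4333 = 0.3711
RR = 0.1875 / 0.3711 = 0.505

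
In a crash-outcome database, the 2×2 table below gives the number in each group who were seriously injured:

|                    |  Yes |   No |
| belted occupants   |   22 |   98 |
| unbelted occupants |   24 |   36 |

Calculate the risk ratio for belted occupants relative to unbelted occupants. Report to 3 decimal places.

risk, belted occupants = 22/120 = 0.1833
risk, unbelted occupants = 24/60 = 0.4000
RR = 0.1833 / 0.4000 = 0.458

0.458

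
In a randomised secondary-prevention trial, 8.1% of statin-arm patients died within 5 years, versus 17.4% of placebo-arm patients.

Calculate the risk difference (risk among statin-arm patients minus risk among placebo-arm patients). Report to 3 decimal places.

risk difference = 0.0810 − 0.1740 = -0.093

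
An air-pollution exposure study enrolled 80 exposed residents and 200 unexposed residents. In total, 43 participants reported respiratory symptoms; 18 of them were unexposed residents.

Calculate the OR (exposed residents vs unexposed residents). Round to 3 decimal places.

exposed residents with the outcome: 43 − 18 = 25
exposed residents without the outcome: 80 − 25 = 55
unexposed residents without the outcome: 200 − 18 = 182
odds, exposed residents = 25/55 = 0.4545
odds, unexposed residents = 18/182 = 0.0989
OR = 0.4545 / 0.0989 = 4.596

OR: 4.596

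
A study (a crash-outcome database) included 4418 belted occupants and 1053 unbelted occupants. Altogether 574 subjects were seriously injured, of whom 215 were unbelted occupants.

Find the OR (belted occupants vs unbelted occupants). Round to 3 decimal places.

belted occupants with the outcome: 574 − 215 = 359
belted occupants without the outcome: 4418 − 359 = 4059
unbelted occupants without the outcome: 1053 − 215 = 838
odds, belted occupants = 359/4059 = 0.0884
odds, unbelted occupants = 215/838 = 0.2566
OR = 0.0884 / 0.2566 = 0.345

OR: 0.345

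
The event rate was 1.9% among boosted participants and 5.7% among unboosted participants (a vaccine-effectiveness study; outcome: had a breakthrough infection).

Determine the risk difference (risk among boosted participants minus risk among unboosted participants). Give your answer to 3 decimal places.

risk difference = 0.01900 − 0.05700 = -0.038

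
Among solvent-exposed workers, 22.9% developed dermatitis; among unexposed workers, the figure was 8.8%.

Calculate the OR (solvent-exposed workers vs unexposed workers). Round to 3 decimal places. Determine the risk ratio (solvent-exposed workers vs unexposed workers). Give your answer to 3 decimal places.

OR = 3.078; RR = 2.602

odds, solvent-exposed workers = 0.2290/0.7710 = 0.2970
odds, unexposed workers = 0.0880/0.9120 = 0.0965
OR = 0.2970 / 0.0965 = 3.078
RR = 0.2290 / 0.0880 = 2.602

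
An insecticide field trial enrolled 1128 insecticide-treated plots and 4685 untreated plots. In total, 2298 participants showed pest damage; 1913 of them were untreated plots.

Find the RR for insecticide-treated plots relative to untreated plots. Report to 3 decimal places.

0.836

insecticide-treated plots with the outcome: 2298 − 1913 = 385
insecticide-treated plots without the outcome: 1128 − 385 = 743
untreated plots without the outcome: 4685 − 1913 = 2772
risk, insecticide-treated plots = 385/1128 = 0.3413
risk, untreated plots = 1913/4685 = 0.4083
RR = 0.3413 / 0.4083 = 0.836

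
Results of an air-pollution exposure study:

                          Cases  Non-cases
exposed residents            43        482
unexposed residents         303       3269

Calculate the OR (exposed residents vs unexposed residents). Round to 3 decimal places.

OR = (43 × 3269) / (482 × 303) = 140567/146046 ≈ 0.962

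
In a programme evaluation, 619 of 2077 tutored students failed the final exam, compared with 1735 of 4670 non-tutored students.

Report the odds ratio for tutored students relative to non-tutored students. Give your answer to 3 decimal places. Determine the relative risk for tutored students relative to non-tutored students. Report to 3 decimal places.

OR = (619 × 2935) / (1458 × 1735) = 1816765/2529630 ≈ 0.718
risk, tutored students = 619/2077 = 0.2980
risk, non-tutored students = 1735/4670 = 0.3715
RR = 0.2980 / 0.3715 = 0.802

OR = 0.718; RR = 0.802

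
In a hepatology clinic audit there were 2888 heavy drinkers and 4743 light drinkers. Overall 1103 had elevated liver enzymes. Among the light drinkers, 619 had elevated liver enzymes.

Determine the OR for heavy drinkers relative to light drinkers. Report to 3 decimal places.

1.341

heavy drinkers with the outcome: 1103 − 619 = 484
heavy drinkers without the outcome: 2888 − 484 = 2404
light drinkers without the outcome: 4743 − 619 = 4124
OR = (484 × 4124) / (2404 × 619) = 1996016/1488076 ≈ 1.341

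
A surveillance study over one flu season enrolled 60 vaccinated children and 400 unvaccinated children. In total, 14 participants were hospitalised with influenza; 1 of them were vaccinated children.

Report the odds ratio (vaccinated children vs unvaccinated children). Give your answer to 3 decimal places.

vaccinated children without the outcome: 60 − 1 = 59
unvaccinated children with the outcome: 14 − 1 = 13
unvaccinated children without the outcome: 400 − 13 = 387
odds, vaccinated children = 1/59 = 0.01695
odds, unvaccinated children = 13/387 = 0.03359
OR = 0.01695 / 0.03359 = 0.505

0.505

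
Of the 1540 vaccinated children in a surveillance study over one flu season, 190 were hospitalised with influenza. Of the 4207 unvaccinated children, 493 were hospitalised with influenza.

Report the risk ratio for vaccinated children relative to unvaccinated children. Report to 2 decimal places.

risk, vaccinated children = 190/1540 = 0.1234
risk, unvaccinated children = 493/4207 = 0.1172
RR = 0.1234 / 0.1172 = 1.05

1.05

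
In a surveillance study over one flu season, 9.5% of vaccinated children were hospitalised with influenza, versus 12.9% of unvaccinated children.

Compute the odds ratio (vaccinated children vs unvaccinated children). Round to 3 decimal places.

OR: 0.709

odds, vaccinated children = 0.0950/0.9050 = 0.1050
odds, unvaccinated children = 0.1290/0.8710 = 0.1481
OR = 0.1050 / 0.1481 = 0.709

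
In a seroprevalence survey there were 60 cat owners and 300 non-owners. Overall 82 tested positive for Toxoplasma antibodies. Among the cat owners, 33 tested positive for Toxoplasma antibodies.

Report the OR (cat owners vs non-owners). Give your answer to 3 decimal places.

cat owners without the outcome: 60 − 33 = 27
non-owners with the outcome: 82 − 33 = 49
non-owners without the outcome: 300 − 49 = 251
OR = (33 × 251) / (27 × 49) = 8283/1323 ≈ 6.261

OR: 6.261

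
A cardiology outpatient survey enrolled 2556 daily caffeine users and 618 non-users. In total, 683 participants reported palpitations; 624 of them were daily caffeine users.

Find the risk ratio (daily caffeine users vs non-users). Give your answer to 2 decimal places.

2.56

daily caffeine users without the outcome: 2556 − 624 = 1932
non-users with the outcome: 683 − 624 = 59
non-users without the outcome: 618 − 59 = 559
risk, daily caffeine users = 624/2556 = 0.2441
risk, non-users = 59/618 = 0.0955
RR = 0.2441 / 0.0955 = 2.56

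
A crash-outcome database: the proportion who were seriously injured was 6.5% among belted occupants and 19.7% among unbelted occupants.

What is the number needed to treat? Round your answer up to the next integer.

8

absolute risk difference = 0.132000
1 / 0.132000 = 7.576 → round up → 8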